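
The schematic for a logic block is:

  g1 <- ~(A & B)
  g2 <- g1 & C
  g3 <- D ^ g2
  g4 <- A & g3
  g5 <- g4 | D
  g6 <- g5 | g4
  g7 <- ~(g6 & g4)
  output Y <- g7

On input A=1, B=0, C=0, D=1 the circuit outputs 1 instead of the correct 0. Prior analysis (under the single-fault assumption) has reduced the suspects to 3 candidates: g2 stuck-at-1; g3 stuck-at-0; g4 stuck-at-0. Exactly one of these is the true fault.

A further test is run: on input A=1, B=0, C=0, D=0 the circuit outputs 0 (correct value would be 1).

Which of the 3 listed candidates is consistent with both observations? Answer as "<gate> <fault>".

g2 stuck-at-1

Evaluate each candidate on input A=1, B=0, C=0, D=0:
  g2 stuck-at-1: g1=1, g2=1 [stuck-at-1], g3=1, g4=1, g5=1, g6=1, g7=0 → 0 — matches
  g3 stuck-at-0: g1=1, g2=0, g3=0 [stuck-at-0], g4=0, g5=0, g6=0, g7=1 → 1 — eliminated
  g4 stuck-at-0: g1=1, g2=0, g3=0, g4=0 [stuck-at-0], g5=0, g6=0, g7=1 → 1 — eliminated
Only g2 stuck-at-1 reproduces the observed 0.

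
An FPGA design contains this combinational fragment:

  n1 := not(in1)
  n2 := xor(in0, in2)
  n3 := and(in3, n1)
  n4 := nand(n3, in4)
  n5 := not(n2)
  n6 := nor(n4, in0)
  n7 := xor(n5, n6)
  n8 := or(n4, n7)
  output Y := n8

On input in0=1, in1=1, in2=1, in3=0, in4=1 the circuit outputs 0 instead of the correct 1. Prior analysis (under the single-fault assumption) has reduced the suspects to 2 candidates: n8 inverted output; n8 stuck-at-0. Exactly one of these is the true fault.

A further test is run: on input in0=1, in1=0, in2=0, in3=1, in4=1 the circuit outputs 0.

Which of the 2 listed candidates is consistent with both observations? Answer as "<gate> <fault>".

n8 stuck-at-0

Evaluate each candidate on input in0=1, in1=0, in2=0, in3=1, in4=1:
  n8 inverted output: n1=1, n2=1, n3=1, n4=0, n5=0, n6=0, n7=0, n8=1 [inverted output] → 1 — eliminated
  n8 stuck-at-0: n1=1, n2=1, n3=1, n4=0, n5=0, n6=0, n7=0, n8=0 [stuck-at-0] → 0 — matches
Only n8 stuck-at-0 reproduces the observed 0.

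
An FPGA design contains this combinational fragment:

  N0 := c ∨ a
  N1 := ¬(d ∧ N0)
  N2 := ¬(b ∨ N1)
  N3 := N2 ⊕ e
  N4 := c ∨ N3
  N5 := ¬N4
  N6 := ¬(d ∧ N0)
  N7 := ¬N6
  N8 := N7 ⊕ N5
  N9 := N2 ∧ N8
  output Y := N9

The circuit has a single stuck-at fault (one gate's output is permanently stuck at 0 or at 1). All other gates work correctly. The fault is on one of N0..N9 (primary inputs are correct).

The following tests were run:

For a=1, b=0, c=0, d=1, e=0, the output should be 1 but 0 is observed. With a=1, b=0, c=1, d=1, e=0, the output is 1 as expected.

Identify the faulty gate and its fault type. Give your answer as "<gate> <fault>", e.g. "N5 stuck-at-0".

Fault-free values for test 1 (a=1, b=0, c=0, d=1, e=0): N0=1, N1=0, N2=1, N3=1, N4=1, N5=0, N6=0, N7=1, N8=1, N9=1, giving Y=1. Observed 0.
Test 1: faults giving observed 0 are {N0 stuck-at-0, N1 stuck-at-1, N2 stuck-at-0, N3 stuck-at-0, N4 stuck-at-0, N5 stuck-at-1, N6 stuck-at-1, N7 stuck-at-0, N8 stuck-at-0, N9 stuck-at-0}.
Test 2 (a=1, b=0, c=1, d=1, e=0): fault-free N0=1, N1=0, N2=1, N3=1, N4=1, N5=0, N6=0, N7=1, N8=1, N9=1 → 1; observed 1. Eliminates N0 stuck-at-0, N1 stuck-at-1, N2 stuck-at-0, N4 stuck-at-0, N5 stuck-at-1, N6 stuck-at-1, N7 stuck-at-0, N8 stuck-at-0, N9 stuck-at-0.
Only N3 stuck-at-0 is consistent with every test.

N3 stuck-at-0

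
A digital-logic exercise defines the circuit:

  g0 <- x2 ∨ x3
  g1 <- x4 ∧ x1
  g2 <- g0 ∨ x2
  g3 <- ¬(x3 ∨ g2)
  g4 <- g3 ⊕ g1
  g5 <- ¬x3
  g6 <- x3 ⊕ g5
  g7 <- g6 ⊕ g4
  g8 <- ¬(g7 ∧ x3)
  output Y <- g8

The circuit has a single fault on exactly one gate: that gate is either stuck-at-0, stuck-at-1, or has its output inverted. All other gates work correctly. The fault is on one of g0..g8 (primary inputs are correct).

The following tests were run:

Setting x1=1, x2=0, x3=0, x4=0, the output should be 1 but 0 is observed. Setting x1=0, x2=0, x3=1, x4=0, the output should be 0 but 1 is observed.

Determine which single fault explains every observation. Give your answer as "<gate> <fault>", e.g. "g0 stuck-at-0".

g8 inverted output

Fault-free values for test 1 (x1=1, x2=0, x3=0, x4=0): g0=0, g1=0, g2=0, g3=1, g4=1, g5=1, g6=1, g7=0, g8=1, giving Y=1. Observed 0.
Test 1: faults giving observed 0 are {g8 stuck-at-0, g8 inverted output}.
Test 2 (x1=0, x2=0, x3=1, x4=0): fault-free g0=1, g1=0, g2=1, g3=0, g4=0, g5=0, g6=1, g7=1, g8=0 → 0; observed 1. Eliminates g8 stuck-at-0.
Only g8 inverted output is consistent with every test.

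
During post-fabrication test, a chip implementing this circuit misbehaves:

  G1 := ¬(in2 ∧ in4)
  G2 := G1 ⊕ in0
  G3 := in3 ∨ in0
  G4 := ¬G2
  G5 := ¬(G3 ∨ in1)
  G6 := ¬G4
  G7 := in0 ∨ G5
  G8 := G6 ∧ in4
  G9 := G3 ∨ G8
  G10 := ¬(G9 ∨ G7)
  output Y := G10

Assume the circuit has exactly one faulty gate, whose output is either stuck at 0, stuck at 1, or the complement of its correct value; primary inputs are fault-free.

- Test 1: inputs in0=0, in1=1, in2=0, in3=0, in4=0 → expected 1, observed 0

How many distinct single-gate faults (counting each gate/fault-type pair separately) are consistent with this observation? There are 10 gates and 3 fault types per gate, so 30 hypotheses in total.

12

Fault-free: G1=1, G2=1, G3=0, G4=0, G5=0, G6=1, G7=0, G8=0, G9=0, G10=1 → 1. Observed 0.
  G1: none of the 3 fault types match ✗
  G2: none of the 3 fault types match ✗
  G3: stuck-at-1, inverted output ✓; others ✗
  G4: none of the 3 fault types match ✗
  G5: stuck-at-1, inverted output ✓; others ✗
  G6: none of the 3 fault types match ✗
  G7: stuck-at-1, inverted output ✓; others ✗
  G8: stuck-at-1, inverted output ✓; others ✗
  G9: stuck-at-1, inverted output ✓; others ✗
  G10: stuck-at-0, inverted output ✓; others ✗
Consistent faults: {G3 stuck-at-1, G3 inverted output, G5 stuck-at-1, G5 inverted output, G7 stuck-at-1, G7 inverted output, G8 stuck-at-1, G8 inverted output, G9 stuck-at-1, G9 inverted output, G10 stuck-at-0, G10 inverted output} — 12 in all.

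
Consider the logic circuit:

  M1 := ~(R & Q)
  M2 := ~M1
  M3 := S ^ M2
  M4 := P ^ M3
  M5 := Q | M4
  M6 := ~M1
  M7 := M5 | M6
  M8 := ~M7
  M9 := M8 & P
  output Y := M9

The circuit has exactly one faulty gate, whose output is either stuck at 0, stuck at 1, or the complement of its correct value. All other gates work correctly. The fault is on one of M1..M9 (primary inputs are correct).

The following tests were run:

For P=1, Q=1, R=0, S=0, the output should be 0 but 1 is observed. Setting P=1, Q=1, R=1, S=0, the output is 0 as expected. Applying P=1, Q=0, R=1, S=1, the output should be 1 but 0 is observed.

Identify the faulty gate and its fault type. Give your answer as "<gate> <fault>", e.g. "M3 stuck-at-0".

M5 inverted output

Fault-free values for test 1 (P=1, Q=1, R=0, S=0): M1=1, M2=0, M3=0, M4=1, M5=1, M6=0, M7=1, M8=0, M9=0, giving Y=0. Observed 1.
Test 1: faults giving observed 1 are {M5 stuck-at-0, M5 inverted output, M7 stuck-at-0, M7 inverted output, M8 stuck-at-1, M8 inverted output, M9 stuck-at-1, M9 inverted output}.
Test 2 (P=1, Q=1, R=1, S=0): fault-free M1=0, M2=1, M3=1, M4=0, M5=1, M6=1, M7=1, M8=0, M9=0 → 0; observed 0. Eliminates M7 stuck-at-0, M7 inverted output, M8 stuck-at-1, M8 inverted output, M9 stuck-at-1, M9 inverted output.
Test 3 (P=1, Q=0, R=1, S=1): fault-free M1=1, M2=0, M3=1, M4=0, M5=0, M6=0, M7=0, M8=1, M9=1 → 1; observed 0. Eliminates M5 stuck-at-0.
Only M5 inverted output is consistent with every test.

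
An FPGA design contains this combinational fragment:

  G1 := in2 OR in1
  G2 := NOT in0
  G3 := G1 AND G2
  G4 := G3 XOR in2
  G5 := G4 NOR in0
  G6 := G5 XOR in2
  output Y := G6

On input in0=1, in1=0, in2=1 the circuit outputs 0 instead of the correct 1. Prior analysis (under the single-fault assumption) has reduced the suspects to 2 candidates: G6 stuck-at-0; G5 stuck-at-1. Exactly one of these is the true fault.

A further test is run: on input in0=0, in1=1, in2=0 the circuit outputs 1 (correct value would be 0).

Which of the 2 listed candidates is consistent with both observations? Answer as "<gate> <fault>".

Evaluate each candidate on input in0=0, in1=1, in2=0:
  G6 stuck-at-0: G1=1, G2=1, G3=1, G4=1, G5=0, G6=0 [stuck-at-0] → 0 — eliminated
  G5 stuck-at-1: G1=1, G2=1, G3=1, G4=1, G5=1 [stuck-at-1], G6=1 → 1 — matches
Only G5 stuck-at-1 reproduces the observed 1.

G5 stuck-at-1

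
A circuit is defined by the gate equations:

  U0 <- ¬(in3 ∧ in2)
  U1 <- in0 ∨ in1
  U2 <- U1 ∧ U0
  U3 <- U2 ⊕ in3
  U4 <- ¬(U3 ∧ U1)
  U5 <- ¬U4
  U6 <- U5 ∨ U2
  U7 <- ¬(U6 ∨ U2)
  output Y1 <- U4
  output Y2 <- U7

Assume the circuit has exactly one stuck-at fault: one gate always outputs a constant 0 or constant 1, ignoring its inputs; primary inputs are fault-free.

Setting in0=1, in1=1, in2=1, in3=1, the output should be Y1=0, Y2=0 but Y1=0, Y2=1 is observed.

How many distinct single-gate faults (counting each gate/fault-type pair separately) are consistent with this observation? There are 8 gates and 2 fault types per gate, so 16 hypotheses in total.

Fault-free: U0=0, U1=1, U2=0, U3=1, U4=0, U5=1, U6=1, U7=0 → Y1=0, Y2=0. Observed Y1=0, Y2=1.
  U0: none of the 2 fault types match ✗
  U1: none of the 2 fault types match ✗
  U2: none of the 2 fault types match ✗
  U3: none of the 2 fault types match ✗
  U4: none of the 2 fault types match ✗
  U5: stuck-at-0 ✓; others ✗
  U6: stuck-at-0 ✓; others ✗
  U7: stuck-at-1 ✓; others ✗
Consistent faults: {U5 stuck-at-0, U6 stuck-at-0, U7 stuck-at-1} — 3 in all.

3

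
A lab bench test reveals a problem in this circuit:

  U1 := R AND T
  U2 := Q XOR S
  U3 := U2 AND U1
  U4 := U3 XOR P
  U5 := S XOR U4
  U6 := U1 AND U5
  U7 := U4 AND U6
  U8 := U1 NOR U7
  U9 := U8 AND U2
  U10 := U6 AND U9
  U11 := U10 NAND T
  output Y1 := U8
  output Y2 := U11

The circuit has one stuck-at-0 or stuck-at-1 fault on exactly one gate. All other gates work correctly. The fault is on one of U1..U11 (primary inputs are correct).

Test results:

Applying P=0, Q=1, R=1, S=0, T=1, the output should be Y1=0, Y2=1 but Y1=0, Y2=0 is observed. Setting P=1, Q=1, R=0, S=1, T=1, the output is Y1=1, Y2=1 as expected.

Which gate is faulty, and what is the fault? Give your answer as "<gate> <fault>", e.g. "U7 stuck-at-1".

U9 stuck-at-1

Fault-free values for test 1 (P=0, Q=1, R=1, S=0, T=1): U1=1, U2=1, U3=1, U4=1, U5=1, U6=1, U7=1, U8=0, U9=0, U10=0, U11=1, giving Y1=0, Y2=1. Observed Y1=0, Y2=0.
Test 1: faults giving observed Y1=0, Y2=0 are {U9 stuck-at-1, U10 stuck-at-1, U11 stuck-at-0}.
Test 2 (P=1, Q=1, R=0, S=1, T=1): fault-free U1=0, U2=0, U3=0, U4=1, U5=0, U6=0, U7=0, U8=1, U9=0, U10=0, U11=1 → Y1=1, Y2=1; observed Y1=1, Y2=1. Eliminates U10 stuck-at-1, U11 stuck-at-0.
Only U9 stuck-at-1 is consistent with every test.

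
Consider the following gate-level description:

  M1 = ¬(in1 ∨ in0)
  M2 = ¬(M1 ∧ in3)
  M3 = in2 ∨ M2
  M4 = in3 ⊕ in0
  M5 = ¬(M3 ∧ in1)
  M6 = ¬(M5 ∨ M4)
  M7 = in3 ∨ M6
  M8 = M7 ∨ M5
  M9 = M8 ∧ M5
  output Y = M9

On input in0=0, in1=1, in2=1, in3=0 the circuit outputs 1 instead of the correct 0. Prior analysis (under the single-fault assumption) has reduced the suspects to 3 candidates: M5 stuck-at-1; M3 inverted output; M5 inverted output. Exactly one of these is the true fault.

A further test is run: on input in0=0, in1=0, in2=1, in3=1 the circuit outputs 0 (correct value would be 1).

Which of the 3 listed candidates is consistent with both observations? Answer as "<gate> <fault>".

M5 inverted output

Evaluate each candidate on input in0=0, in1=0, in2=1, in3=1:
  M5 stuck-at-1: M1=1, M2=0, M3=1, M4=1, M5=1 [stuck-at-1], M6=0, M7=1, M8=1, M9=1 → 1 — eliminated
  M3 inverted output: M1=1, M2=0, M3=0 [inverted output], M4=1, M5=1, M6=0, M7=1, M8=1, M9=1 → 1 — eliminated
  M5 inverted output: M1=1, M2=0, M3=1, M4=1, M5=0 [inverted output], M6=0, M7=1, M8=1, M9=0 → 0 — matches
Only M5 inverted output reproduces the observed 0.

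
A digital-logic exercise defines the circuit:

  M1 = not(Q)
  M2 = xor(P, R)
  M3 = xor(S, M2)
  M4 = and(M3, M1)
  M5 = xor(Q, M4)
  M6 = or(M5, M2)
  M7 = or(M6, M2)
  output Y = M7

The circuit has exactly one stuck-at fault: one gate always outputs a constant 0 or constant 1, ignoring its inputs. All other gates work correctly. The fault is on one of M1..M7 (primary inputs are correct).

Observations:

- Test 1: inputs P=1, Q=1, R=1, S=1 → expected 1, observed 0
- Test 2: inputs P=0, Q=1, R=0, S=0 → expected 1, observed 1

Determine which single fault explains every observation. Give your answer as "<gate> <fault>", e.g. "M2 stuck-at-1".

M1 stuck-at-1

Fault-free values for test 1 (P=1, Q=1, R=1, S=1): M1=0, M2=0, M3=1, M4=0, M5=1, M6=1, M7=1, giving Y=1. Observed 0.
Test 1: faults giving observed 0 are {M1 stuck-at-1, M4 stuck-at-1, M5 stuck-at-0, M6 stuck-at-0, M7 stuck-at-0}.
Test 2 (P=0, Q=1, R=0, S=0): fault-free M1=0, M2=0, M3=0, M4=0, M5=1, M6=1, M7=1 → 1; observed 1. Eliminates M4 stuck-at-1, M5 stuck-at-0, M6 stuck-at-0, M7 stuck-at-0.
Only M1 stuck-at-1 is consistent with every test.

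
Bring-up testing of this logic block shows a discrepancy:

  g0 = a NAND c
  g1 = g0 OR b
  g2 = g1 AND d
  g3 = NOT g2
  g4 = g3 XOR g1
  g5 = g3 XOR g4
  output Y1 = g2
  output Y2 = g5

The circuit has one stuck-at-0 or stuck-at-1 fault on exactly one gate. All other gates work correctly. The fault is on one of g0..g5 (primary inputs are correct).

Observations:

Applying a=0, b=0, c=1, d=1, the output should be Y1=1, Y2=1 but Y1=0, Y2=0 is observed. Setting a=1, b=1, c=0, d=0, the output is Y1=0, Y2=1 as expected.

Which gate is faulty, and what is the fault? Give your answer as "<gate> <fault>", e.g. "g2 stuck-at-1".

Fault-free values for test 1 (a=0, b=0, c=1, d=1): g0=1, g1=1, g2=1, g3=0, g4=1, g5=1, giving Y1=1, Y2=1. Observed Y1=0, Y2=0.
Test 1: faults giving observed Y1=0, Y2=0 are {g0 stuck-at-0, g1 stuck-at-0}.
Test 2 (a=1, b=1, c=0, d=0): fault-free g0=1, g1=1, g2=0, g3=1, g4=0, g5=1 → Y1=0, Y2=1; observed Y1=0, Y2=1. Eliminates g1 stuck-at-0.
Only g0 stuck-at-0 is consistent with every test.

g0 stuck-at-0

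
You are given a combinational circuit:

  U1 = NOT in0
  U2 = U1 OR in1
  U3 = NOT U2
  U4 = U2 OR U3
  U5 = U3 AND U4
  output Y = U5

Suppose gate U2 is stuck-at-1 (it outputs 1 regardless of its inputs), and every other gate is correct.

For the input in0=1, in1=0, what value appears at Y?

Propagate with U2 forced: U1=0, U2=1 [stuck-at-1], U3=0, U4=1, U5=0.
So Y = 0. (Without the fault it would be 1.)

0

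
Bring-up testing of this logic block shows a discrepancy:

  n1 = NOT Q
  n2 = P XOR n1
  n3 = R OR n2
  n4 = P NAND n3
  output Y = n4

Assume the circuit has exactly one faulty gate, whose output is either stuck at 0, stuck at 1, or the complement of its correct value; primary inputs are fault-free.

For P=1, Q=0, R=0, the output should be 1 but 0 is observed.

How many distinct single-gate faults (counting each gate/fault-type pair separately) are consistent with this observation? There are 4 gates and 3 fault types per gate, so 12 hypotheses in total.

Fault-free: n1=1, n2=0, n3=0, n4=1 → 1. Observed 0.
  n1 stuck-at-0: output 0 ✓
  n1 stuck-at-1: output 1 ✗
  n1 inverted output: output 0 ✓
  n2 stuck-at-0: output 1 ✗
  n2 stuck-at-1: output 0 ✓
  n2 inverted output: output 0 ✓
  n3 stuck-at-0: output 1 ✗
  n3 stuck-at-1: output 0 ✓
  n3 inverted output: output 0 ✓
  n4 stuck-at-0: output 0 ✓
  n4 stuck-at-1: output 1 ✗
  n4 inverted output: output 0 ✓
Consistent faults: {n1 stuck-at-0, n1 inverted output, n2 stuck-at-1, n2 inverted output, n3 stuck-at-1, n3 inverted output, n4 stuck-at-0, n4 inverted output} — 8 in all.

8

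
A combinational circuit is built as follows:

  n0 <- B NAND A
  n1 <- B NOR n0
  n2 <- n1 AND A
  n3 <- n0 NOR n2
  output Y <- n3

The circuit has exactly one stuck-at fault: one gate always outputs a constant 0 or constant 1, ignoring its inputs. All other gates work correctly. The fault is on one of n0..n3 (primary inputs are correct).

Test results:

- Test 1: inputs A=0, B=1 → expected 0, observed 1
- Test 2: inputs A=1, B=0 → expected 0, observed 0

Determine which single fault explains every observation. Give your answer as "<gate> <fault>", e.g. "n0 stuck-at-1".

n0 stuck-at-0

Fault-free values for test 1 (A=0, B=1): n0=1, n1=0, n2=0, n3=0, giving Y=0. Observed 1.
Test 1: faults giving observed 1 are {n0 stuck-at-0, n3 stuck-at-1}.
Test 2 (A=1, B=0): fault-free n0=1, n1=0, n2=0, n3=0 → 0; observed 0. Eliminates n3 stuck-at-1.
Only n0 stuck-at-0 is consistent with every test.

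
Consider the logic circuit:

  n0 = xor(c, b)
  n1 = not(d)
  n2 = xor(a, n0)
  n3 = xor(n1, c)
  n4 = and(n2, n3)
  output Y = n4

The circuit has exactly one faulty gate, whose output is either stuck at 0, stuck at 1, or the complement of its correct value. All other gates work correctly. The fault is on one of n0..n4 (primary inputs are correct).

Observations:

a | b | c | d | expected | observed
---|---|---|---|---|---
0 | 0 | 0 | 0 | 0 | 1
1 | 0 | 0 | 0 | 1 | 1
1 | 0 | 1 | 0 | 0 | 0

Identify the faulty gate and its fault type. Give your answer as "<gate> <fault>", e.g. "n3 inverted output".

n2 stuck-at-1

Fault-free values for test 1 (a=0, b=0, c=0, d=0): n0=0, n1=1, n2=0, n3=1, n4=0, giving Y=0. Observed 1.
Test 1: faults giving observed 1 are {n0 stuck-at-1, n0 inverted output, n2 stuck-at-1, n2 inverted output, n4 stuck-at-1, n4 inverted output}.
Test 2 (a=1, b=0, c=0, d=0): fault-free n0=0, n1=1, n2=1, n3=1, n4=1 → 1; observed 1. Eliminates n0 stuck-at-1, n0 inverted output, n2 inverted output, n4 inverted output.
Test 3 (a=1, b=0, c=1, d=0): fault-free n0=1, n1=1, n2=0, n3=0, n4=0 → 0; observed 0. Eliminates n4 stuck-at-1.
Only n2 stuck-at-1 is consistent with every test.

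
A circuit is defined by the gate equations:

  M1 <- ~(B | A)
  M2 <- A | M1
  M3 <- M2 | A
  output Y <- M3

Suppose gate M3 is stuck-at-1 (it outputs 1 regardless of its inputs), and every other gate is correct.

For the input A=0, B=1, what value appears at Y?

1

Propagate with M3 forced: M1=0, M2=0, M3=1 [stuck-at-1].
So Y = 1. (Without the fault it would be 0.)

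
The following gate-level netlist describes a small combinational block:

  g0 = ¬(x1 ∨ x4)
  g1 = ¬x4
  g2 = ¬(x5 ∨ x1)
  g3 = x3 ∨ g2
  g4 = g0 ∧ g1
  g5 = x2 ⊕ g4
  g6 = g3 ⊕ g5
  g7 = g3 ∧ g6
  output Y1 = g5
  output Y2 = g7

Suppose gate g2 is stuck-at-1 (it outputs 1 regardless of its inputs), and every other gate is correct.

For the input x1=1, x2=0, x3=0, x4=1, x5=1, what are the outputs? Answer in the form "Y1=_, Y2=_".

Propagate with g2 forced: g0=0, g1=0, g2=1 [stuck-at-1], g3=1, g4=0, g5=0, g6=1, g7=1.
So the outputs are Y1=0, Y2=1. (Without the fault they would be Y1=0, Y2=0.)

Y1=0, Y2=1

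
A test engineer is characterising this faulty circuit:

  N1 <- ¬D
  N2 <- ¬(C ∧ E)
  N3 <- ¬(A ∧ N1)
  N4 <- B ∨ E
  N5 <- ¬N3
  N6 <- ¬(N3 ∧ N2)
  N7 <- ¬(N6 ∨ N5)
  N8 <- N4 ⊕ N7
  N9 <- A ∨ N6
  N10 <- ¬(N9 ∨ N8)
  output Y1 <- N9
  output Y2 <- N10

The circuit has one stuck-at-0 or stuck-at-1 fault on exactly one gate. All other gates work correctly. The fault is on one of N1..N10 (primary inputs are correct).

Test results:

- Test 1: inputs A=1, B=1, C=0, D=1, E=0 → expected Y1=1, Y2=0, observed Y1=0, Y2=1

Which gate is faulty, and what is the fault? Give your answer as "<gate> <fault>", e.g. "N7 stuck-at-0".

N9 stuck-at-0

Fault-free values for test 1 (A=1, B=1, C=0, D=1, E=0): N1=0, N2=1, N3=1, N4=1, N5=0, N6=0, N7=1, N8=0, N9=1, N10=0, giving Y1=1, Y2=0. Observed Y1=0, Y2=1.
Test 1: faults giving observed Y1=0, Y2=1 are {N9 stuck-at-0}.
Only N9 stuck-at-0 is consistent with every test.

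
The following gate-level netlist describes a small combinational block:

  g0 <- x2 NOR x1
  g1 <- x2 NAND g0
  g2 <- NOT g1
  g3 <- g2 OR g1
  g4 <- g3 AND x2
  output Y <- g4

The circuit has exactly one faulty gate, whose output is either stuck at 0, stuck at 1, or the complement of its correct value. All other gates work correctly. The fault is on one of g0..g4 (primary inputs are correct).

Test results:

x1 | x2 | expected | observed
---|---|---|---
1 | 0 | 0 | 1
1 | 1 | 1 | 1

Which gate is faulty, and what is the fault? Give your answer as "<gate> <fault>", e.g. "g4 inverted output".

g4 stuck-at-1

Fault-free values for test 1 (x1=1, x2=0): g0=0, g1=1, g2=0, g3=1, g4=0, giving Y=0. Observed 1.
Test 1: faults giving observed 1 are {g4 stuck-at-1, g4 inverted output}.
Test 2 (x1=1, x2=1): fault-free g0=0, g1=1, g2=0, g3=1, g4=1 → 1; observed 1. Eliminates g4 inverted output.
Only g4 stuck-at-1 is consistent with every test.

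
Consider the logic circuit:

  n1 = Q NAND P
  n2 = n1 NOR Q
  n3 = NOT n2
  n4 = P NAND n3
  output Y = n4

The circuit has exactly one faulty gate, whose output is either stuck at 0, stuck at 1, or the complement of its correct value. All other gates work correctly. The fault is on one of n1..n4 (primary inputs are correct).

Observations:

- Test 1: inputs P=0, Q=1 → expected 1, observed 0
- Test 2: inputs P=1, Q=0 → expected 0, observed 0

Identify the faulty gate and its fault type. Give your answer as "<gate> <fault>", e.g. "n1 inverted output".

Fault-free values for test 1 (P=0, Q=1): n1=1, n2=0, n3=1, n4=1, giving Y=1. Observed 0.
Test 1: faults giving observed 0 are {n4 stuck-at-0, n4 inverted output}.
Test 2 (P=1, Q=0): fault-free n1=1, n2=0, n3=1, n4=0 → 0; observed 0. Eliminates n4 inverted output.
Only n4 stuck-at-0 is consistent with every test.

n4 stuck-at-0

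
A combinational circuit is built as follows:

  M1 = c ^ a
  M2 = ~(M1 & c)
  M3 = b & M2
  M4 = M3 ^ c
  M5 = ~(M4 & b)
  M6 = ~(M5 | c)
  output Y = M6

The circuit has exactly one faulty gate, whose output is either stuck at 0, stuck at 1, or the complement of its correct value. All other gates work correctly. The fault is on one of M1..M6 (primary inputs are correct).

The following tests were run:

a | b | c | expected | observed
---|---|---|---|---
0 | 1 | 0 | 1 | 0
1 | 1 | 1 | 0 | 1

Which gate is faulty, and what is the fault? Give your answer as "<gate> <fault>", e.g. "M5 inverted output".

M6 inverted output

Fault-free values for test 1 (a=0, b=1, c=0): M1=0, M2=1, M3=1, M4=1, M5=0, M6=1, giving Y=1. Observed 0.
Test 1: faults giving observed 0 are {M2 stuck-at-0, M2 inverted output, M3 stuck-at-0, M3 inverted output, M4 stuck-at-0, M4 inverted output, M5 stuck-at-1, M5 inverted output, M6 stuck-at-0, M6 inverted output}.
Test 2 (a=1, b=1, c=1): fault-free M1=0, M2=1, M3=1, M4=0, M5=1, M6=0 → 0; observed 1. Eliminates M2 stuck-at-0, M2 inverted output, M3 stuck-at-0, M3 inverted output, M4 stuck-at-0, M4 inverted output, M5 stuck-at-1, M5 inverted output, M6 stuck-at-0.
Only M6 inverted output is consistent with every test.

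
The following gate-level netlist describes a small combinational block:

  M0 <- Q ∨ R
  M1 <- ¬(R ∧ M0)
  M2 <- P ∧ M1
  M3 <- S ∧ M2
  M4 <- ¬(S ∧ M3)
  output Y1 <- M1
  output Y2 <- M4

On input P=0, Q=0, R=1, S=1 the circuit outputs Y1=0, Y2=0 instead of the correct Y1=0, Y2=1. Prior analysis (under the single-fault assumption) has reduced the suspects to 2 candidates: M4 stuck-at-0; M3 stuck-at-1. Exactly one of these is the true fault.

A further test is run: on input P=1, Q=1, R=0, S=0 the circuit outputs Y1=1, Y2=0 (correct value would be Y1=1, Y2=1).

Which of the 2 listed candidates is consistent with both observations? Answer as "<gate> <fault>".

Evaluate each candidate on input P=1, Q=1, R=0, S=0:
  M4 stuck-at-0: M0=1, M1=1, M2=1, M3=0, M4=0 [stuck-at-0] → Y1=1, Y2=0 — matches
  M3 stuck-at-1: M0=1, M1=1, M2=1, M3=1 [stuck-at-1], M4=1 → Y1=1, Y2=1 — eliminated
Only M4 stuck-at-0 reproduces the observed Y1=1, Y2=0.

M4 stuck-at-0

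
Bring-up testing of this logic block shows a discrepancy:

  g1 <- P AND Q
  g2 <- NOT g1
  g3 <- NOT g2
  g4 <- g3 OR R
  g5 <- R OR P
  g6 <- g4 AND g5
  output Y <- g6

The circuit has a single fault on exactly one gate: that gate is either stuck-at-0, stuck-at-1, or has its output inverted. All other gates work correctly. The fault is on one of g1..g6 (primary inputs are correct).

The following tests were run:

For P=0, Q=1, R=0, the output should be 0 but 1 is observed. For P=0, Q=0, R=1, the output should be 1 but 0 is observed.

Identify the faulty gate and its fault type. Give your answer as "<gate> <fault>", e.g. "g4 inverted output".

Fault-free values for test 1 (P=0, Q=1, R=0): g1=0, g2=1, g3=0, g4=0, g5=0, g6=0, giving Y=0. Observed 1.
Test 1: faults giving observed 1 are {g6 stuck-at-1, g6 inverted output}.
Test 2 (P=0, Q=0, R=1): fault-free g1=0, g2=1, g3=0, g4=1, g5=1, g6=1 → 1; observed 0. Eliminates g6 stuck-at-1.
Only g6 inverted output is consistent with every test.

g6 inverted output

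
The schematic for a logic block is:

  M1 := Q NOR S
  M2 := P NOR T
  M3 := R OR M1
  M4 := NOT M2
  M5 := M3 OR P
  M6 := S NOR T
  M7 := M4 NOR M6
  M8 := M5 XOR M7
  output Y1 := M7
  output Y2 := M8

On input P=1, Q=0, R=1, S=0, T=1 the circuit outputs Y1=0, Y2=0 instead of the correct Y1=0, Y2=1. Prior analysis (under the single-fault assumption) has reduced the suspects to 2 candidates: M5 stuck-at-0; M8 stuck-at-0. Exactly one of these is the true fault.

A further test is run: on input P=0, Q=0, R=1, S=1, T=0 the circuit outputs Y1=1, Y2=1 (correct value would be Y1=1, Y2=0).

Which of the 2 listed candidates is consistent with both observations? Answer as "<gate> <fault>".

M5 stuck-at-0

Evaluate each candidate on input P=0, Q=0, R=1, S=1, T=0:
  M5 stuck-at-0: M1=0, M2=1, M3=1, M4=0, M5=0 [stuck-at-0], M6=0, M7=1, M8=1 → Y1=1, Y2=1 — matches
  M8 stuck-at-0: M1=0, M2=1, M3=1, M4=0, M5=1, M6=0, M7=1, M8=0 [stuck-at-0] → Y1=1, Y2=0 — eliminated
Only M5 stuck-at-0 reproduces the observed Y1=1, Y2=1.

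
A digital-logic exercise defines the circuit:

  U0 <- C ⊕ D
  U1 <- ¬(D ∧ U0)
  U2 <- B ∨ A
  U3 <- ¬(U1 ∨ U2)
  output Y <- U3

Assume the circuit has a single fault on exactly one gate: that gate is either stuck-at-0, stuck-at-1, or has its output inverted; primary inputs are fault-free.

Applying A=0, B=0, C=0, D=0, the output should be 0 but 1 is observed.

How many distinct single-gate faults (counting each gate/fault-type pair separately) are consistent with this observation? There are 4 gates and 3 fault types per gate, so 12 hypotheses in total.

4

Fault-free: U0=0, U1=1, U2=0, U3=0 → 0. Observed 1.
  U0 stuck-at-0: output 0 ✗
  U0 stuck-at-1: output 0 ✗
  U0 inverted output: output 0 ✗
  U1 stuck-at-0: output 1 ✓
  U1 stuck-at-1: output 0 ✗
  U1 inverted output: output 1 ✓
  U2 stuck-at-0: output 0 ✗
  U2 stuck-at-1: output 0 ✗
  U2 inverted output: output 0 ✗
  U3 stuck-at-0: output 0 ✗
  U3 stuck-at-1: output 1 ✓
  U3 inverted output: output 1 ✓
Consistent faults: {U1 stuck-at-0, U1 inverted output, U3 stuck-at-1, U3 inverted output} — 4 in all.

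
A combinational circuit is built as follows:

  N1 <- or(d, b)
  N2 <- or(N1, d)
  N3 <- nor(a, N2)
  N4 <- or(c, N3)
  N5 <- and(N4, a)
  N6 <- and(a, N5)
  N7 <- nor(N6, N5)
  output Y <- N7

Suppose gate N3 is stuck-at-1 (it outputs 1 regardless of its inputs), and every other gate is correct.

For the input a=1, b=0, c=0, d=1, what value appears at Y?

Propagate with N3 forced: N1=1, N2=1, N3=1 [stuck-at-1], N4=1, N5=1, N6=1, N7=0.
So Y = 0. (Without the fault it would be 1.)

0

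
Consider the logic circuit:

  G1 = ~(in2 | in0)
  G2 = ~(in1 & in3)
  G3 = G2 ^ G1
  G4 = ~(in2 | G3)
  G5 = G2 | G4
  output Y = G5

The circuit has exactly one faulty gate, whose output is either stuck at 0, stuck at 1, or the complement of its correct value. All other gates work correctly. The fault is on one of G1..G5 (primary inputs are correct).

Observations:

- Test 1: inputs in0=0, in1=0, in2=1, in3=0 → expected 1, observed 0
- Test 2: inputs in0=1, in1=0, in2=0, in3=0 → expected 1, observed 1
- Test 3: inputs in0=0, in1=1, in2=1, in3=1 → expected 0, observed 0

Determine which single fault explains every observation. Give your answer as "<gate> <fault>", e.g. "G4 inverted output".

Fault-free values for test 1 (in0=0, in1=0, in2=1, in3=0): G1=0, G2=1, G3=1, G4=0, G5=1, giving Y=1. Observed 0.
Test 1: faults giving observed 0 are {G2 stuck-at-0, G2 inverted output, G5 stuck-at-0, G5 inverted output}.
Test 2 (in0=1, in1=0, in2=0, in3=0): fault-free G1=0, G2=1, G3=1, G4=0, G5=1 → 1; observed 1. Eliminates G5 stuck-at-0, G5 inverted output.
Test 3 (in0=0, in1=1, in2=1, in3=1): fault-free G1=0, G2=0, G3=0, G4=0, G5=0 → 0; observed 0. Eliminates G2 inverted output.
Only G2 stuck-at-0 is consistent with every test.

G2 stuck-at-0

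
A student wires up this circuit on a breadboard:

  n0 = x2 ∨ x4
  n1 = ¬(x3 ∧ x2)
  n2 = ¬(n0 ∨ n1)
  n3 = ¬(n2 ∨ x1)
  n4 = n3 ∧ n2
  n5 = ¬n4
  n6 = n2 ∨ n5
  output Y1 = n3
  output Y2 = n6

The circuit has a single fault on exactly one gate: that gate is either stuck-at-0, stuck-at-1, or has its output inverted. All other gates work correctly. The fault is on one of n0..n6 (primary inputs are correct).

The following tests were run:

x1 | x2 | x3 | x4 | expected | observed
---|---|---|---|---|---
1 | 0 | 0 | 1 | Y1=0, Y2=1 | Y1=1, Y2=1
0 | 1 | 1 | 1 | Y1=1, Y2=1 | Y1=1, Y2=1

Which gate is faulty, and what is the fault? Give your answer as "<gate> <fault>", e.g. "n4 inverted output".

Fault-free values for test 1 (x1=1, x2=0, x3=0, x4=1): n0=1, n1=1, n2=0, n3=0, n4=0, n5=1, n6=1, giving Y1=0, Y2=1. Observed Y1=1, Y2=1.
Test 1: faults giving observed Y1=1, Y2=1 are {n3 stuck-at-1, n3 inverted output}.
Test 2 (x1=0, x2=1, x3=1, x4=1): fault-free n0=1, n1=0, n2=0, n3=1, n4=0, n5=1, n6=1 → Y1=1, Y2=1; observed Y1=1, Y2=1. Eliminates n3 inverted output.
Only n3 stuck-at-1 is consistent with every test.

n3 stuck-at-1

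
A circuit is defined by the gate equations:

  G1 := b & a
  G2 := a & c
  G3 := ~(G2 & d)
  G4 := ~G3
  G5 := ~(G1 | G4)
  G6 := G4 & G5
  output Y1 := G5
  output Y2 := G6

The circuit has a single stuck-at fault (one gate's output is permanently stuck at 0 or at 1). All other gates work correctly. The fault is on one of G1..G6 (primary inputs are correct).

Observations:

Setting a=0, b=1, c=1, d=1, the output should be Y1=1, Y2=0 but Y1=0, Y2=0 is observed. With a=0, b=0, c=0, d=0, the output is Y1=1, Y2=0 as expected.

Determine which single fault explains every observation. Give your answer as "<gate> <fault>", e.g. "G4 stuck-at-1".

Fault-free values for test 1 (a=0, b=1, c=1, d=1): G1=0, G2=0, G3=1, G4=0, G5=1, G6=0, giving Y1=1, Y2=0. Observed Y1=0, Y2=0.
Test 1: faults giving observed Y1=0, Y2=0 are {G1 stuck-at-1, G2 stuck-at-1, G3 stuck-at-0, G4 stuck-at-1, G5 stuck-at-0}.
Test 2 (a=0, b=0, c=0, d=0): fault-free G1=0, G2=0, G3=1, G4=0, G5=1, G6=0 → Y1=1, Y2=0; observed Y1=1, Y2=0. Eliminates G1 stuck-at-1, G3 stuck-at-0, G4 stuck-at-1, G5 stuck-at-0.
Only G2 stuck-at-1 is consistent with every test.

G2 stuck-at-1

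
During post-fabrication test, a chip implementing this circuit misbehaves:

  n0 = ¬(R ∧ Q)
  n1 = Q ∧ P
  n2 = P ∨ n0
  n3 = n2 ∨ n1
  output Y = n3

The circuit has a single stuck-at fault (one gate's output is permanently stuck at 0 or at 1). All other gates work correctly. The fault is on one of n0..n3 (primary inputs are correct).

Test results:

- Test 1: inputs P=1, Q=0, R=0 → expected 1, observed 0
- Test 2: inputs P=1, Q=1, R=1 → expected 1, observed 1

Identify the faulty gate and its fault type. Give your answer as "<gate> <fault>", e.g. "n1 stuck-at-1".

Fault-free values for test 1 (P=1, Q=0, R=0): n0=1, n1=0, n2=1, n3=1, giving Y=1. Observed 0.
Test 1: faults giving observed 0 are {n2 stuck-at-0, n3 stuck-at-0}.
Test 2 (P=1, Q=1, R=1): fault-free n0=0, n1=1, n2=1, n3=1 → 1; observed 1. Eliminates n3 stuck-at-0.
Only n2 stuck-at-0 is consistent with every test.

n2 stuck-at-0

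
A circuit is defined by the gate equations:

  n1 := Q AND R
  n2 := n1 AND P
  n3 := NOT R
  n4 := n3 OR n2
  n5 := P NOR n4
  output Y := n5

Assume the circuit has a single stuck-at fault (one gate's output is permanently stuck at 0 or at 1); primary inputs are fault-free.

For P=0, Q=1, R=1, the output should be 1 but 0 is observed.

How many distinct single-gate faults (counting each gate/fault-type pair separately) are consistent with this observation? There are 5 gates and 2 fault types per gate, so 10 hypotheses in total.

Fault-free: n1=1, n2=0, n3=0, n4=0, n5=1 → 1. Observed 0.
  n1 stuck-at-0: output 1 ✗
  n1 stuck-at-1: output 1 ✗
  n2 stuck-at-0: output 1 ✗
  n2 stuck-at-1: output 0 ✓
  n3 stuck-at-0: output 1 ✗
  n3 stuck-at-1: output 0 ✓
  n4 stuck-at-0: output 1 ✗
  n4 stuck-at-1: output 0 ✓
  n5 stuck-at-0: output 0 ✓
  n5 stuck-at-1: output 1 ✗
Consistent faults: {n2 stuck-at-1, n3 stuck-at-1, n4 stuck-at-1, n5 stuck-at-0} — 4 in all.

4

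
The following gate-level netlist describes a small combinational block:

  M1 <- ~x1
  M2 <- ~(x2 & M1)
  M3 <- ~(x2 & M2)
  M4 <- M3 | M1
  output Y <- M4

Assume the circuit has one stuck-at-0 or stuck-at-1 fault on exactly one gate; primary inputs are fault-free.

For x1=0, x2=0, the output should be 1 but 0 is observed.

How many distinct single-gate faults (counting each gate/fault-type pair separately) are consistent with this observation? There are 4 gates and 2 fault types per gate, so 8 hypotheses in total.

1

Fault-free: M1=1, M2=1, M3=1, M4=1 → 1. Observed 0.
  M1 stuck-at-0: output 1 ✗
  M1 stuck-at-1: output 1 ✗
  M2 stuck-at-0: output 1 ✗
  M2 stuck-at-1: output 1 ✗
  M3 stuck-at-0: output 1 ✗
  M3 stuck-at-1: output 1 ✗
  M4 stuck-at-0: output 0 ✓
  M4 stuck-at-1: output 1 ✗
Consistent faults: {M4 stuck-at-0} — 1 in all.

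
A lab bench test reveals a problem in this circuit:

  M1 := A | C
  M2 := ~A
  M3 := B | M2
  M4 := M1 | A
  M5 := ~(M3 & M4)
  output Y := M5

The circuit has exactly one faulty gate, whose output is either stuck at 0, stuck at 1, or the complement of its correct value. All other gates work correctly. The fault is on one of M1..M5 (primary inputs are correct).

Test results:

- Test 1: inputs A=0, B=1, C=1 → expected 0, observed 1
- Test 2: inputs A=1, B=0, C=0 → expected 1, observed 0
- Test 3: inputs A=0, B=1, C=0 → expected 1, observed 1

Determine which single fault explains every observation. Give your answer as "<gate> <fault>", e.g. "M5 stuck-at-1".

M3 inverted output

Fault-free values for test 1 (A=0, B=1, C=1): M1=1, M2=1, M3=1, M4=1, M5=0, giving Y=0. Observed 1.
Test 1: faults giving observed 1 are {M1 stuck-at-0, M1 inverted output, M3 stuck-at-0, M3 inverted output, M4 stuck-at-0, M4 inverted output, M5 stuck-at-1, M5 inverted output}.
Test 2 (A=1, B=0, C=0): fault-free M1=1, M2=0, M3=0, M4=1, M5=1 → 1; observed 0. Eliminates M1 stuck-at-0, M1 inverted output, M3 stuck-at-0, M4 stuck-at-0, M4 inverted output, M5 stuck-at-1.
Test 3 (A=0, B=1, C=0): fault-free M1=0, M2=1, M3=1, M4=0, M5=1 → 1; observed 1. Eliminates M5 inverted output.
Only M3 inverted output is consistent with every test.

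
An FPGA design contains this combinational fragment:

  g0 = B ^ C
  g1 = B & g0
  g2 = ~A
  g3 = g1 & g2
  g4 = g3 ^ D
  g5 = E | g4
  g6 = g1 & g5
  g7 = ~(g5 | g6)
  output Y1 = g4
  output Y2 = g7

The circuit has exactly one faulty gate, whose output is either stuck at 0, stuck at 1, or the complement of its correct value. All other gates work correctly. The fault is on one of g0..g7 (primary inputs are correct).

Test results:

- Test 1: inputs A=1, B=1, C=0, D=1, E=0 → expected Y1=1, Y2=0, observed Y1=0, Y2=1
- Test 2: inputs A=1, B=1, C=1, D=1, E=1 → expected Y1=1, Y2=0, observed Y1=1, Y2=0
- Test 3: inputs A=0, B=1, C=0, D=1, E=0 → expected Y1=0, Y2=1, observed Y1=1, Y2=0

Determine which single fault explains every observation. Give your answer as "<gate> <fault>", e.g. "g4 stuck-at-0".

g2 inverted output

Fault-free values for test 1 (A=1, B=1, C=0, D=1, E=0): g0=1, g1=1, g2=0, g3=0, g4=1, g5=1, g6=1, g7=0, giving Y1=1, Y2=0. Observed Y1=0, Y2=1.
Test 1: faults giving observed Y1=0, Y2=1 are {g2 stuck-at-1, g2 inverted output, g3 stuck-at-1, g3 inverted output, g4 stuck-at-0, g4 inverted output}.
Test 2 (A=1, B=1, C=1, D=1, E=1): fault-free g0=0, g1=0, g2=0, g3=0, g4=1, g5=1, g6=0, g7=0 → Y1=1, Y2=0; observed Y1=1, Y2=0. Eliminates g3 stuck-at-1, g3 inverted output, g4 stuck-at-0, g4 inverted output.
Test 3 (A=0, B=1, C=0, D=1, E=0): fault-free g0=1, g1=1, g2=1, g3=1, g4=0, g5=0, g6=0, g7=1 → Y1=0, Y2=1; observed Y1=1, Y2=0. Eliminates g2 stuck-at-1.
Only g2 inverted output is consistent with every test.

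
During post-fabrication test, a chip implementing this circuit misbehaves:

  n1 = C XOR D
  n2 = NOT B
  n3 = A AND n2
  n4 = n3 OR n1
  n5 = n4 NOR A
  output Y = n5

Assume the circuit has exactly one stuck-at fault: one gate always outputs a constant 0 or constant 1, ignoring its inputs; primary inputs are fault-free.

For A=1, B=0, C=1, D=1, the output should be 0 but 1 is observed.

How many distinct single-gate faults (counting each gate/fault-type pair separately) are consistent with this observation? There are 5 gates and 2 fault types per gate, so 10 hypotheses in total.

Fault-free: n1=0, n2=1, n3=1, n4=1, n5=0 → 0. Observed 1.
  n1 stuck-at-0: output 0 ✗
  n1 stuck-at-1: output 0 ✗
  n2 stuck-at-0: output 0 ✗
  n2 stuck-at-1: output 0 ✗
  n3 stuck-at-0: output 0 ✗
  n3 stuck-at-1: output 0 ✗
  n4 stuck-at-0: output 0 ✗
  n4 stuck-at-1: output 0 ✗
  n5 stuck-at-0: output 0 ✗
  n5 stuck-at-1: output 1 ✓
Consistent faults: {n5 stuck-at-1} — 1 in all.

1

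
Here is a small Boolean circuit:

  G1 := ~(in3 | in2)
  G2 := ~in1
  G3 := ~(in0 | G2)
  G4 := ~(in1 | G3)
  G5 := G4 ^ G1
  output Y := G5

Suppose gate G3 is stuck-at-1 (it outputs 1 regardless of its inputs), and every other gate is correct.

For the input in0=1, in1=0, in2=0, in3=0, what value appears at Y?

Propagate with G3 forced: G1=1, G2=1, G3=1 [stuck-at-1], G4=0, G5=1.
So Y = 1. (Without the fault it would be 0.)

1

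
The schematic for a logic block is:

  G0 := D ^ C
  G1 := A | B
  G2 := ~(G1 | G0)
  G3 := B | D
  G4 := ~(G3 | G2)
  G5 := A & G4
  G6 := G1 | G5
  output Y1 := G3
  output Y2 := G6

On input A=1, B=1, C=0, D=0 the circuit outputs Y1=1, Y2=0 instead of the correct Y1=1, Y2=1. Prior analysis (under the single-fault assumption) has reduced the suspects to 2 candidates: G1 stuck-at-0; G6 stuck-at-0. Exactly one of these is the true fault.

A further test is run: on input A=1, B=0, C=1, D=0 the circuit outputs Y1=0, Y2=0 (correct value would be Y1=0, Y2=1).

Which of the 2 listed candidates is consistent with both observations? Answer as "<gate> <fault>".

Evaluate each candidate on input A=1, B=0, C=1, D=0:
  G1 stuck-at-0: G0=1, G1=0 [stuck-at-0], G2=0, G3=0, G4=1, G5=1, G6=1 → Y1=0, Y2=1 — eliminated
  G6 stuck-at-0: G0=1, G1=1, G2=0, G3=0, G4=1, G5=1, G6=0 [stuck-at-0] → Y1=0, Y2=0 — matches
Only G6 stuck-at-0 reproduces the observed Y1=0, Y2=0.

G6 stuck-at-0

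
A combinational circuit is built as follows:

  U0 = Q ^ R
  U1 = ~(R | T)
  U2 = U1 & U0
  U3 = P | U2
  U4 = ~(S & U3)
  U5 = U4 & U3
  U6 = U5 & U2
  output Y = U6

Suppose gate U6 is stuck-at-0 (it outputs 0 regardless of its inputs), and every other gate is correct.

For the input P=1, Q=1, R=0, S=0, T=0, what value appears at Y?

Propagate with U6 forced: U0=1, U1=1, U2=1, U3=1, U4=1, U5=1, U6=0 [stuck-at-0].
So Y = 0. (Without the fault it would be 1.)

0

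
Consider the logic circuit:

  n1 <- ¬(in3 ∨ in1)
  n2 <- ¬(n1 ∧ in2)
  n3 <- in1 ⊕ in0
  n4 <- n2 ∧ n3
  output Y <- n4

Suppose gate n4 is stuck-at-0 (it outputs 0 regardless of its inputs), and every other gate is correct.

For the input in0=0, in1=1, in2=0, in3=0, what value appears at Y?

0

Propagate with n4 forced: n1=0, n2=1, n3=1, n4=0 [stuck-at-0].
So Y = 0. (Without the fault it would be 1.)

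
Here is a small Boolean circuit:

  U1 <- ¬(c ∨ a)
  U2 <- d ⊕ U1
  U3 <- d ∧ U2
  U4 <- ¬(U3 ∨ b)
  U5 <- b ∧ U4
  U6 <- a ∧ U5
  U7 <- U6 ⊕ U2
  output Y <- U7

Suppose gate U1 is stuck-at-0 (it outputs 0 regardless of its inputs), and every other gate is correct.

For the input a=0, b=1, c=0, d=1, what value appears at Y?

1

Propagate with U1 forced: U1=0 [stuck-at-0], U2=1, U3=1, U4=0, U5=0, U6=0, U7=1.
So Y = 1. (Without the fault it would be 0.)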